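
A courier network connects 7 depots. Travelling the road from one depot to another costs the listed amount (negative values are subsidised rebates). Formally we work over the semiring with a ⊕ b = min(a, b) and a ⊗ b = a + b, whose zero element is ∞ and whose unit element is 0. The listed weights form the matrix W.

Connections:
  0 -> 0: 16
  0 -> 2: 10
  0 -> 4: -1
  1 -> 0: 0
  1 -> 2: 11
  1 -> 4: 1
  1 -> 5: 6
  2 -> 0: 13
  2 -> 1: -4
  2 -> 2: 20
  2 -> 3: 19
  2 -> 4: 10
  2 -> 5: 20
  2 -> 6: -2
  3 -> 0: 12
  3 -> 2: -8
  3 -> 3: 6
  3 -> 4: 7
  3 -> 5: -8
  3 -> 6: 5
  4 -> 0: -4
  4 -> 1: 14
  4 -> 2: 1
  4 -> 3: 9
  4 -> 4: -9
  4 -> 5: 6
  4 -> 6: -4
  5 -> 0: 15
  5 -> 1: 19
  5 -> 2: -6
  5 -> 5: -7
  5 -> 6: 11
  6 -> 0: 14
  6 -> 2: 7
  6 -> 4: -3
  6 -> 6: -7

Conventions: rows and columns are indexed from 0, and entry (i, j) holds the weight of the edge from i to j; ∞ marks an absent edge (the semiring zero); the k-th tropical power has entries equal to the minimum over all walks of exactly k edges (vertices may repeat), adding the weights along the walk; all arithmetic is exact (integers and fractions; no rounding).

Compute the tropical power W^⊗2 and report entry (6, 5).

W^⊗2:
  [-5, 6, 0, 8, -10, 5, -5]
  [-3, 7, 0, 10, -8, -1, -3]
  [-4, 16, 5, 19, -5, 2, -9]
  [3, -12, -14, 11, -2, -15, -10]
  [-13, -3, -8, 0, -18, -3, -13]
  [7, -10, -13, 13, 4, -14, -8]
  [-7, 3, -2, 6, -12, 3, -14]
Key observation: the optimum is the walk 6->4->5, with weight (-3) + 6 = 3.
Optimal value attained by: walk 6->4->5.
Answer: (W^⊗2)[6][5] = 3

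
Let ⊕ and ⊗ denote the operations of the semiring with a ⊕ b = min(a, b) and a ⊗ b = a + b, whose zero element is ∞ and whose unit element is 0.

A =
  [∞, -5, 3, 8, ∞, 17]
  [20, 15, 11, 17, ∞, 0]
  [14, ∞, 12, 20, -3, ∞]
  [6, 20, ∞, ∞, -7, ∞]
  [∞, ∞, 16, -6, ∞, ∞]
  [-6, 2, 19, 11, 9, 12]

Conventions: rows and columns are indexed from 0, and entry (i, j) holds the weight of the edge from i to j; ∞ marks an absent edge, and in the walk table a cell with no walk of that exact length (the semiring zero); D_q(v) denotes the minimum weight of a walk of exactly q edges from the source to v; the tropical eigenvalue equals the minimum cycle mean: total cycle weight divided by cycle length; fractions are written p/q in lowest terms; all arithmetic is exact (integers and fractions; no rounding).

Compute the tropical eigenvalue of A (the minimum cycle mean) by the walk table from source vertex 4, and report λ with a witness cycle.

q=0: [∞, ∞, ∞, ∞, 0, ∞]
q=1: [∞, ∞, 16, -6, ∞, ∞]
q=2: [0, 14, 28, 36, -13, ∞]
q=3: [34, -5, 3, -19, 25, 14]
q=4: [-13, 1, 6, 12, -26, -5]
q=5: [-11, -18, -10, -32, 3, 1]
q=6: [-26, -16, -8, -3, -39, -18]
Optimal cycle mean attained by: cycle 3->4->3, total (-7) + (-6), length 2.
Answer: λ = -13/2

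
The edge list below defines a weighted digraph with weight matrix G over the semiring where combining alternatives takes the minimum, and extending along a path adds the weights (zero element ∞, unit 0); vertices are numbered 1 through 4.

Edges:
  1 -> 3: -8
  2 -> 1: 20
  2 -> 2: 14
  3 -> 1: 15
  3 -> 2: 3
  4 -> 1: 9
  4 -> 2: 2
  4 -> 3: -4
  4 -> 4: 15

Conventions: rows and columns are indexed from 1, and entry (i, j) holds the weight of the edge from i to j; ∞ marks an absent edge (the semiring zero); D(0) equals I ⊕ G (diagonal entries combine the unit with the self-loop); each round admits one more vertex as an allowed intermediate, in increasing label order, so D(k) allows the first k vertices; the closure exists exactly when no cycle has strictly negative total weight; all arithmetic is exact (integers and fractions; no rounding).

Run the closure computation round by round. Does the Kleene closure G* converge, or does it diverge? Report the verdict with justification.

D(0):
  [0, ∞, -8, ∞]
  [20, 0, ∞, ∞]
  [15, 3, 0, ∞]
  [9, 2, -4, 0]
D(1):
  [0, ∞, -8, ∞]
  [20, 0, 12, ∞]
  [15, 3, 0, ∞]
  [9, 2, -4, 0]
D(2):
  [0, ∞, -8, ∞]
  [20, 0, 12, ∞]
  [15, 3, 0, ∞]
  [9, 2, -4, 0]
D(3):
  [0, -5, -8, ∞]
  [20, 0, 12, ∞]
  [15, 3, 0, ∞]
  [9, -1, -4, 0]
D(4):
  [0, -5, -8, ∞]
  [20, 0, 12, ∞]
  [15, 3, 0, ∞]
  [9, -1, -4, 0]
Key observation: every diagonal entry stays at the unit through all rounds, so no improving cycle exists.
Answer: CONVERGES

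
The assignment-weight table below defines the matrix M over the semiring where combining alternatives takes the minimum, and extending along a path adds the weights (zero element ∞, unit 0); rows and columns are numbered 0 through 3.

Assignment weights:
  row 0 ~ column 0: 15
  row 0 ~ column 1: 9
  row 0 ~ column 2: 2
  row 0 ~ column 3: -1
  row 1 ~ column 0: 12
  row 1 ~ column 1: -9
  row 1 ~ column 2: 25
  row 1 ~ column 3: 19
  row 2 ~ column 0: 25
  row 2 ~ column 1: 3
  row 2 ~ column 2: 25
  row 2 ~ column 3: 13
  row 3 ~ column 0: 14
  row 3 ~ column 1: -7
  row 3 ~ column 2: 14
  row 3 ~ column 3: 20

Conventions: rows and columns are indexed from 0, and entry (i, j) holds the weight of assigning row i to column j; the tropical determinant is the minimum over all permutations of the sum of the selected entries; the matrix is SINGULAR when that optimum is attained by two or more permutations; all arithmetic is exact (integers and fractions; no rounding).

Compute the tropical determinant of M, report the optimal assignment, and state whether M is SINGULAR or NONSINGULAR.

σ = (0, 1, 2, 3): 15 + (-9) + 25 + 20 = 51
σ = (0, 1, 3, 2): 15 + (-9) + 13 + 14 = 33
σ = (0, 2, 1, 3): 15 + 25 + 3 + 20 = 63
σ = (0, 2, 3, 1): 15 + 25 + 13 + (-7) = 46
σ = (0, 3, 1, 2): 15 + 19 + 3 + 14 = 51
σ = (0, 3, 2, 1): 15 + 19 + 25 + (-7) = 52
σ = (1, 0, 2, 3): 9 + 12 + 25 + 20 = 66
σ = (1, 0, 3, 2): 9 + 12 + 13 + 14 = 48
σ = (1, 2, 0, 3): 9 + 25 + 25 + 20 = 79
σ = (1, 2, 3, 0): 9 + 25 + 13 + 14 = 61
σ = (1, 3, 0, 2): 9 + 19 + 25 + 14 = 67
σ = (1, 3, 2, 0): 9 + 19 + 25 + 14 = 67
σ = (2, 0, 1, 3): 2 + 12 + 3 + 20 = 37
σ = (2, 0, 3, 1): 2 + 12 + 13 + (-7) = 20
σ = (2, 1, 0, 3): 2 + (-9) + 25 + 20 = 38
σ = (2, 1, 3, 0): 2 + (-9) + 13 + 14 = 20
σ = (2, 3, 0, 1): 2 + 19 + 25 + (-7) = 39
σ = (2, 3, 1, 0): 2 + 19 + 3 + 14 = 38
σ = (3, 0, 1, 2): (-1) + 12 + 3 + 14 = 28
σ = (3, 0, 2, 1): (-1) + 12 + 25 + (-7) = 29
σ = (3, 1, 0, 2): (-1) + (-9) + 25 + 14 = 29
σ = (3, 1, 2, 0): (-1) + (-9) + 25 + 14 = 29
σ = (3, 2, 0, 1): (-1) + 25 + 25 + (-7) = 42
σ = (3, 2, 1, 0): (-1) + 25 + 3 + 14 = 41
Optimal value attained by: σ = (2, 0, 3, 1).
Answer: det⊕(M) = 20; verdict: SINGULAR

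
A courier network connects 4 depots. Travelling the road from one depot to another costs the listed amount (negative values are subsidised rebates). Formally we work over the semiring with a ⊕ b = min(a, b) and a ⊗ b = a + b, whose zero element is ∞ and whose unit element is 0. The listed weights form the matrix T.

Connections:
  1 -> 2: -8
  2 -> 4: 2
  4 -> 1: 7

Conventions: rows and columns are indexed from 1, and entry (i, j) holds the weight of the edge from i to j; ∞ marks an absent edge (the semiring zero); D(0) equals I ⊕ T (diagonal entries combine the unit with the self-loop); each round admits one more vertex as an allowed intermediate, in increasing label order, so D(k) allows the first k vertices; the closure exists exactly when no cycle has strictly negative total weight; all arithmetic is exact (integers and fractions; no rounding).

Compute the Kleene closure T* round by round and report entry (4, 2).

D(0):
  [0, -8, ∞, ∞]
  [∞, 0, ∞, 2]
  [∞, ∞, 0, ∞]
  [7, ∞, ∞, 0]
D(1):
  [0, -8, ∞, ∞]
  [∞, 0, ∞, 2]
  [∞, ∞, 0, ∞]
  [7, -1, ∞, 0]
D(2):
  [0, -8, ∞, -6]
  [∞, 0, ∞, 2]
  [∞, ∞, 0, ∞]
  [7, -1, ∞, 0]
D(3):
  [0, -8, ∞, -6]
  [∞, 0, ∞, 2]
  [∞, ∞, 0, ∞]
  [7, -1, ∞, 0]
D(4):
  [0, -8, ∞, -6]
  [9, 0, ∞, 2]
  [∞, ∞, 0, ∞]
  [7, -1, ∞, 0]
Answer: T*[4][2] = -1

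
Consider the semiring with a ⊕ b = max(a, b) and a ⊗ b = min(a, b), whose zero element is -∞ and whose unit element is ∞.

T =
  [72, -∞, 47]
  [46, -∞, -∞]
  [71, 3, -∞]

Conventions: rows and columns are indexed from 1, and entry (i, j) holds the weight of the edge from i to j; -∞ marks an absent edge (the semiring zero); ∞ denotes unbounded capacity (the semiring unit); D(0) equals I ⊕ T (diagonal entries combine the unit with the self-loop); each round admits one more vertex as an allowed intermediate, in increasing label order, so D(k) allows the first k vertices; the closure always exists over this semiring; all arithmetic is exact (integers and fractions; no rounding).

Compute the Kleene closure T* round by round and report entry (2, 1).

D(0):
  [∞, -∞, 47]
  [46, ∞, -∞]
  [71, 3, ∞]
D(1):
  [∞, -∞, 47]
  [46, ∞, 46]
  [71, 3, ∞]
D(2):
  [∞, -∞, 47]
  [46, ∞, 46]
  [71, 3, ∞]
D(3):
  [∞, 3, 47]
  [46, ∞, 46]
  [71, 3, ∞]
Answer: T*[2][1] = 46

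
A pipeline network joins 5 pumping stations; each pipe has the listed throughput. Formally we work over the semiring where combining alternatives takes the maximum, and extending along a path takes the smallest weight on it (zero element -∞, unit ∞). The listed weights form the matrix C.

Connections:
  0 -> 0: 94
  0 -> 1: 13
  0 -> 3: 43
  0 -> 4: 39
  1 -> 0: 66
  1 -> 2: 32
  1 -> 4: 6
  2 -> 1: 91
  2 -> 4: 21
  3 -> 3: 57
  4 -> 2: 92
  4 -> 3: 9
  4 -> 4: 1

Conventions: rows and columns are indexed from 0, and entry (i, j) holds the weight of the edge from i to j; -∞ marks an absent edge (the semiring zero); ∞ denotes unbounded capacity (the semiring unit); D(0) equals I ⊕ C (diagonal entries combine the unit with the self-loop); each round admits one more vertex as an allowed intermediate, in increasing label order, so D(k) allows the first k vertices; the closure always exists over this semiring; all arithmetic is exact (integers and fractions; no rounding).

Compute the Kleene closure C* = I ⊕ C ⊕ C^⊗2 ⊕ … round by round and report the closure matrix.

D(0):
  [∞, 13, -∞, 43, 39]
  [66, ∞, 32, -∞, 6]
  [-∞, 91, ∞, -∞, 21]
  [-∞, -∞, -∞, ∞, -∞]
  [-∞, -∞, 92, 9, ∞]
D(1):
  [∞, 13, -∞, 43, 39]
  [66, ∞, 32, 43, 39]
  [-∞, 91, ∞, -∞, 21]
  [-∞, -∞, -∞, ∞, -∞]
  [-∞, -∞, 92, 9, ∞]
D(2):
  [∞, 13, 13, 43, 39]
  [66, ∞, 32, 43, 39]
  [66, 91, ∞, 43, 39]
  [-∞, -∞, -∞, ∞, -∞]
  [-∞, -∞, 92, 9, ∞]
D(3):
  [∞, 13, 13, 43, 39]
  [66, ∞, 32, 43, 39]
  [66, 91, ∞, 43, 39]
  [-∞, -∞, -∞, ∞, -∞]
  [66, 91, 92, 43, ∞]
D(4):
  [∞, 13, 13, 43, 39]
  [66, ∞, 32, 43, 39]
  [66, 91, ∞, 43, 39]
  [-∞, -∞, -∞, ∞, -∞]
  [66, 91, 92, 43, ∞]
D(5):
  [∞, 39, 39, 43, 39]
  [66, ∞, 39, 43, 39]
  [66, 91, ∞, 43, 39]
  [-∞, -∞, -∞, ∞, -∞]
  [66, 91, 92, 43, ∞]
Answer: C* = [[∞, 39, 39, 43, 39], [66, ∞, 39, 43, 39], [66, 91, ∞, 43, 39], [-∞, -∞, -∞, ∞, -∞], [66, 91, 92, 43, ∞]]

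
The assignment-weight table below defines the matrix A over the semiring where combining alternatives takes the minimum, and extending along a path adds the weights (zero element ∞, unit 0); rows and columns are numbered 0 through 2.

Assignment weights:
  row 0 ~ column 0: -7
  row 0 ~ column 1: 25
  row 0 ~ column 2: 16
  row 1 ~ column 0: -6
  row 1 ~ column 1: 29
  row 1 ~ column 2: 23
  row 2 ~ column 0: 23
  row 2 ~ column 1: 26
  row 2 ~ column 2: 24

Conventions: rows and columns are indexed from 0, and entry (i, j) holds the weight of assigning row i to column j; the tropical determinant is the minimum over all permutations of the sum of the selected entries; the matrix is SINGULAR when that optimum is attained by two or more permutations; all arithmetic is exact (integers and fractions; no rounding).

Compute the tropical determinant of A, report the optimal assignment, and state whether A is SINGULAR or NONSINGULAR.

σ = (0, 1, 2): (-7) + 29 + 24 = 46
σ = (0, 2, 1): (-7) + 23 + 26 = 42
σ = (1, 0, 2): 25 + (-6) + 24 = 43
σ = (1, 2, 0): 25 + 23 + 23 = 71
σ = (2, 0, 1): 16 + (-6) + 26 = 36
σ = (2, 1, 0): 16 + 29 + 23 = 68
Optimal value attained by: σ = (2, 0, 1).
Answer: det⊕(A) = 36; verdict: NONSINGULAR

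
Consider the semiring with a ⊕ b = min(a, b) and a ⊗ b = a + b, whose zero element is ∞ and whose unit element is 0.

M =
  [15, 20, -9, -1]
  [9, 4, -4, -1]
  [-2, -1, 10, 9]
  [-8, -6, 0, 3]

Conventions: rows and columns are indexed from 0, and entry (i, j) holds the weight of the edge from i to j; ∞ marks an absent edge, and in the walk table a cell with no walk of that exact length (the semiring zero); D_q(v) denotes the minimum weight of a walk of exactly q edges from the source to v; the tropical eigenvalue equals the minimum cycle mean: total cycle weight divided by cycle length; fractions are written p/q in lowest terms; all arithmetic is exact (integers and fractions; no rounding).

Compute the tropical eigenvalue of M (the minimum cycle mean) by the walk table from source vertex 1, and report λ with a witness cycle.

q=0: [∞, 0, ∞, ∞]
q=1: [9, 4, -4, -1]
q=2: [-9, -7, -1, 2]
q=3: [-6, -4, -18, -10]
q=4: [-20, -19, -15, -9]
Optimal cycle mean attained by: cycle 0->2->0, total (-9) + (-2), length 2.
Answer: λ = -11/2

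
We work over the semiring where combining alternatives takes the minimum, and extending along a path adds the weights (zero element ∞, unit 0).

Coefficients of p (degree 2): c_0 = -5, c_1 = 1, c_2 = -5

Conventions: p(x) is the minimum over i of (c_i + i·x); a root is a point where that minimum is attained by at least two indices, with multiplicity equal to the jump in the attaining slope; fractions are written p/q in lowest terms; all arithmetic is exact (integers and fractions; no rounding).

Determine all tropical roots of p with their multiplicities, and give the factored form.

hull edge (i=0, c=-5) to (i=2, c=-5): slope 0, span 2
Factored form: p(x) = -5 ⊗ (x ⊕ 0) ⊗ (x ⊕ 0)
Answer: roots = 0 (mult 2)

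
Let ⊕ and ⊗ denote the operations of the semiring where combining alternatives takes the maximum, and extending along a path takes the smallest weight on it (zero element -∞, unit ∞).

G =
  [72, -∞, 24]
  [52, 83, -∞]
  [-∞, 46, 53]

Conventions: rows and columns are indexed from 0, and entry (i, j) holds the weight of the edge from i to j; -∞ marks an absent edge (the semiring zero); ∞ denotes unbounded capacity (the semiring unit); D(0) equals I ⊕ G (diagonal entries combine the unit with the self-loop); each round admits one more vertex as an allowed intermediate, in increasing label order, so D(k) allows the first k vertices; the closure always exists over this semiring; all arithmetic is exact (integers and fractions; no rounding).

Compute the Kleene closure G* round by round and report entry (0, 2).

D(0):
  [∞, -∞, 24]
  [52, ∞, -∞]
  [-∞, 46, ∞]
D(1):
  [∞, -∞, 24]
  [52, ∞, 24]
  [-∞, 46, ∞]
D(2):
  [∞, -∞, 24]
  [52, ∞, 24]
  [46, 46, ∞]
D(3):
  [∞, 24, 24]
  [52, ∞, 24]
  [46, 46, ∞]
Answer: G*[0][2] = 24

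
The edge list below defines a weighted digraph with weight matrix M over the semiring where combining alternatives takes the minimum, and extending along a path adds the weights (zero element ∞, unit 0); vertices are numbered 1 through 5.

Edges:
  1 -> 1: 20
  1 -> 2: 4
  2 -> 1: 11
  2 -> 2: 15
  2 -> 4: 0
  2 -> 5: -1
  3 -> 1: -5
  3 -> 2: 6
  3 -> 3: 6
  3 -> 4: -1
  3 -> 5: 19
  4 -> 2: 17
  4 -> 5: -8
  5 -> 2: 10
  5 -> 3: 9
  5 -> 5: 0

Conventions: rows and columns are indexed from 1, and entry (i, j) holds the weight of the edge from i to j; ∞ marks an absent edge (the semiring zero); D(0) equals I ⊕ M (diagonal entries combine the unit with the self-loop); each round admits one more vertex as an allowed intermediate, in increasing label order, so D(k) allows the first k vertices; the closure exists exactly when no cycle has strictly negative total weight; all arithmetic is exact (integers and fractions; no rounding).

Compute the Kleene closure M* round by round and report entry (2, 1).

D(0):
  [0, 4, ∞, ∞, ∞]
  [11, 0, ∞, 0, -1]
  [-5, 6, 0, -1, 19]
  [∞, 17, ∞, 0, -8]
  [∞, 10, 9, ∞, 0]
D(1):
  [0, 4, ∞, ∞, ∞]
  [11, 0, ∞, 0, -1]
  [-5, -1, 0, -1, 19]
  [∞, 17, ∞, 0, -8]
  [∞, 10, 9, ∞, 0]
D(2):
  [0, 4, ∞, 4, 3]
  [11, 0, ∞, 0, -1]
  [-5, -1, 0, -1, -2]
  [28, 17, ∞, 0, -8]
  [21, 10, 9, 10, 0]
D(3):
  [0, 4, ∞, 4, 3]
  [11, 0, ∞, 0, -1]
  [-5, -1, 0, -1, -2]
  [28, 17, ∞, 0, -8]
  [4, 8, 9, 8, 0]
D(4):
  [0, 4, ∞, 4, -4]
  [11, 0, ∞, 0, -8]
  [-5, -1, 0, -1, -9]
  [28, 17, ∞, 0, -8]
  [4, 8, 9, 8, 0]
D(5):
  [0, 4, 5, 4, -4]
  [-4, 0, 1, 0, -8]
  [-5, -1, 0, -1, -9]
  [-4, 0, 1, 0, -8]
  [4, 8, 9, 8, 0]
Answer: M*[2][1] = -4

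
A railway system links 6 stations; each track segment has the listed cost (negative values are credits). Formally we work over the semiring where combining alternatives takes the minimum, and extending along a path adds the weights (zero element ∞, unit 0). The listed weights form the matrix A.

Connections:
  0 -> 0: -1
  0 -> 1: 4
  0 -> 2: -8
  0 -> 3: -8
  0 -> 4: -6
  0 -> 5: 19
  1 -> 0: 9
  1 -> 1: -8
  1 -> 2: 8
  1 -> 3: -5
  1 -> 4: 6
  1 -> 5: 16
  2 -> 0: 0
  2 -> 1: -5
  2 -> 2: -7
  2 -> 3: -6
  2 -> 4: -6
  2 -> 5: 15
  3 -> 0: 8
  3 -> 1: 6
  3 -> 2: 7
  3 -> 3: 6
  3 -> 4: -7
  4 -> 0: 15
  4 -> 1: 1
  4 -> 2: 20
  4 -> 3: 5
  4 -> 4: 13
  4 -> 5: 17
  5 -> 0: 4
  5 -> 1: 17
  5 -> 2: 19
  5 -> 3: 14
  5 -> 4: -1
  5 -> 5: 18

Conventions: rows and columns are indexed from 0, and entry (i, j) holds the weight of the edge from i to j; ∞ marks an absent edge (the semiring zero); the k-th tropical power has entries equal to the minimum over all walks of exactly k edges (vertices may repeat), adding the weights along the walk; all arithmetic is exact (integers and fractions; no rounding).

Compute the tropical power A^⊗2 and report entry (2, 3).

A^⊗2:
  [-8, -13, -15, -14, -15, 7]
  [1, -16, 0, -13, -12, 8]
  [-7, -13, -14, -13, -13, 8]
  [7, -6, 0, -2, -1, 10]
  [10, -7, 7, -4, -2, 17]
  [3, 0, -4, -4, -2, 16]
Key observation: the optimum is the walk 2->2->3, with weight (-7) + (-6) = -13.
Optimal value attained by: walk 2->2->3.
Answer: (A^⊗2)[2][3] = -13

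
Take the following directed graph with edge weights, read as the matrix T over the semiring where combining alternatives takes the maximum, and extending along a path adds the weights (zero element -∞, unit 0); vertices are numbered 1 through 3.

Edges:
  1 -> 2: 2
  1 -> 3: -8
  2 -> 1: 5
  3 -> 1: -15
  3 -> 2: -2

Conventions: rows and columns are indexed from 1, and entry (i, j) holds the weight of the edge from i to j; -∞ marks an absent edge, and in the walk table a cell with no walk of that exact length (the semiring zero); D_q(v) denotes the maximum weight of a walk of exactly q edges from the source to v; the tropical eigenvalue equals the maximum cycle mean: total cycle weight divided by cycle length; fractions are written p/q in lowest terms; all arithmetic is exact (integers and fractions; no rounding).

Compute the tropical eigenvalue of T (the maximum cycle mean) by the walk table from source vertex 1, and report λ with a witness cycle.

q=0: [0, -∞, -∞]
q=1: [-∞, 2, -8]
q=2: [7, -10, -∞]
q=3: [-5, 9, -1]
Optimal cycle mean attained by: cycle 1->2->1, total 2 + 5, length 2.
Answer: λ = 7/2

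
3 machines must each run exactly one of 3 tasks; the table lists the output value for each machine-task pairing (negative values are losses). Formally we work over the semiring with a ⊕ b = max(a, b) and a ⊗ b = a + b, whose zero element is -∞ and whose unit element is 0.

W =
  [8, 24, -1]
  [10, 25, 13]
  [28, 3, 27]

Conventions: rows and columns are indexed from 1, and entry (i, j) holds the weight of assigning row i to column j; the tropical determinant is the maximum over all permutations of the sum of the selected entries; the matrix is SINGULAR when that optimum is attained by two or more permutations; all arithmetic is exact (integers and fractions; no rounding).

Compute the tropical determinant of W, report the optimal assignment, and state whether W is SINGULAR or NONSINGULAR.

σ = (1, 2, 3): 8 + 25 + 27 = 60
σ = (1, 3, 2): 8 + 13 + 3 = 24
σ = (2, 1, 3): 24 + 10 + 27 = 61
σ = (2, 3, 1): 24 + 13 + 28 = 65
σ = (3, 1, 2): (-1) + 10 + 3 = 12
σ = (3, 2, 1): (-1) + 25 + 28 = 52
Optimal value attained by: σ = (2, 3, 1).
Answer: det⊕(W) = 65; verdict: NONSINGULAR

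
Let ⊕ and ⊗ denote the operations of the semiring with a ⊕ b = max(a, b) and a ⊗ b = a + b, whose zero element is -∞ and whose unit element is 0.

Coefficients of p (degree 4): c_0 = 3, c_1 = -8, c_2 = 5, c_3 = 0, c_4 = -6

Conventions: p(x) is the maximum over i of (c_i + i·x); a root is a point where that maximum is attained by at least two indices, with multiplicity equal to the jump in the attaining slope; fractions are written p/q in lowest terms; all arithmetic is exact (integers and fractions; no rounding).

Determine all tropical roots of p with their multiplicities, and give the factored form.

hull edge (i=0, c=3) to (i=2, c=5): slope 1, span 2
hull edge (i=2, c=5) to (i=3, c=0): slope -5, span 1
hull edge (i=3, c=0) to (i=4, c=-6): slope -6, span 1
Factored form: p(x) = -6 ⊗ (x ⊕ (-1)) ⊗ (x ⊕ (-1)) ⊗ (x ⊕ 5) ⊗ (x ⊕ 6)
Answer: roots = -1 (mult 2), 5 (mult 1), 6 (mult 1)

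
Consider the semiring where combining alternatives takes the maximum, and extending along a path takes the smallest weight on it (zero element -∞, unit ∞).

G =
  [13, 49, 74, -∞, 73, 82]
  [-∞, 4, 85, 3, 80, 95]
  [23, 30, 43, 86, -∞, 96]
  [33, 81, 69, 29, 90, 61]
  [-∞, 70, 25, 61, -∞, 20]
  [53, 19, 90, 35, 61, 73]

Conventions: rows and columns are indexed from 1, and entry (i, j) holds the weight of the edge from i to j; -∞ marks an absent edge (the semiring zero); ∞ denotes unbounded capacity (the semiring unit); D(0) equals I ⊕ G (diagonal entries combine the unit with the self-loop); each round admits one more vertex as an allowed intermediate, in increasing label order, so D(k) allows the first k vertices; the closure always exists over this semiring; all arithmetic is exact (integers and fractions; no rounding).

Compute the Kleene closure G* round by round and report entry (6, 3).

D(0):
  [∞, 49, 74, -∞, 73, 82]
  [-∞, ∞, 85, 3, 80, 95]
  [23, 30, ∞, 86, -∞, 96]
  [33, 81, 69, ∞, 90, 61]
  [-∞, 70, 25, 61, ∞, 20]
  [53, 19, 90, 35, 61, ∞]
D(1):
  [∞, 49, 74, -∞, 73, 82]
  [-∞, ∞, 85, 3, 80, 95]
  [23, 30, ∞, 86, 23, 96]
  [33, 81, 69, ∞, 90, 61]
  [-∞, 70, 25, 61, ∞, 20]
  [53, 49, 90, 35, 61, ∞]
D(2):
  [∞, 49, 74, 3, 73, 82]
  [-∞, ∞, 85, 3, 80, 95]
  [23, 30, ∞, 86, 30, 96]
  [33, 81, 81, ∞, 90, 81]
  [-∞, 70, 70, 61, ∞, 70]
  [53, 49, 90, 35, 61, ∞]
D(3):
  [∞, 49, 74, 74, 73, 82]
  [23, ∞, 85, 85, 80, 95]
  [23, 30, ∞, 86, 30, 96]
  [33, 81, 81, ∞, 90, 81]
  [23, 70, 70, 70, ∞, 70]
  [53, 49, 90, 86, 61, ∞]
D(4):
  [∞, 74, 74, 74, 74, 82]
  [33, ∞, 85, 85, 85, 95]
  [33, 81, ∞, 86, 86, 96]
  [33, 81, 81, ∞, 90, 81]
  [33, 70, 70, 70, ∞, 70]
  [53, 81, 90, 86, 86, ∞]
D(5):
  [∞, 74, 74, 74, 74, 82]
  [33, ∞, 85, 85, 85, 95]
  [33, 81, ∞, 86, 86, 96]
  [33, 81, 81, ∞, 90, 81]
  [33, 70, 70, 70, ∞, 70]
  [53, 81, 90, 86, 86, ∞]
D(6):
  [∞, 81, 82, 82, 82, 82]
  [53, ∞, 90, 86, 86, 95]
  [53, 81, ∞, 86, 86, 96]
  [53, 81, 81, ∞, 90, 81]
  [53, 70, 70, 70, ∞, 70]
  [53, 81, 90, 86, 86, ∞]
Answer: G*[6][3] = 90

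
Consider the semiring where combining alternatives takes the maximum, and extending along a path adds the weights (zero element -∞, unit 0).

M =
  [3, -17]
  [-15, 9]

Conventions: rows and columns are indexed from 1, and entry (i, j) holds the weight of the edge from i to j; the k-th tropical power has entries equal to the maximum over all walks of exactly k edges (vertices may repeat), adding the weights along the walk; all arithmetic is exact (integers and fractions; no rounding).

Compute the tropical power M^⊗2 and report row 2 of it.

M^⊗2:
  [6, -8]
  [-6, 18]
Answer: row 2 of M^⊗2 = [-6, 18]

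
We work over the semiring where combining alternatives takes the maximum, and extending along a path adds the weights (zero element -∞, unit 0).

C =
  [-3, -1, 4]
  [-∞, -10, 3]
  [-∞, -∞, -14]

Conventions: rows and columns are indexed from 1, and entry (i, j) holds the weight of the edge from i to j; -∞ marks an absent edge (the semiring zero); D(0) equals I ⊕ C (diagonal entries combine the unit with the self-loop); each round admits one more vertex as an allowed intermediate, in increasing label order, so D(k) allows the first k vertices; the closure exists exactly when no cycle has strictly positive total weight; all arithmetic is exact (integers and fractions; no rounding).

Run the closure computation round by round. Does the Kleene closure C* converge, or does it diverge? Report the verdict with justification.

D(0):
  [0, -1, 4]
  [-∞, 0, 3]
  [-∞, -∞, 0]
D(1):
  [0, -1, 4]
  [-∞, 0, 3]
  [-∞, -∞, 0]
D(2):
  [0, -1, 4]
  [-∞, 0, 3]
  [-∞, -∞, 0]
D(3):
  [0, -1, 4]
  [-∞, 0, 3]
  [-∞, -∞, 0]
Key observation: every diagonal entry stays at the unit through all rounds, so no improving cycle exists.
Answer: CONVERGES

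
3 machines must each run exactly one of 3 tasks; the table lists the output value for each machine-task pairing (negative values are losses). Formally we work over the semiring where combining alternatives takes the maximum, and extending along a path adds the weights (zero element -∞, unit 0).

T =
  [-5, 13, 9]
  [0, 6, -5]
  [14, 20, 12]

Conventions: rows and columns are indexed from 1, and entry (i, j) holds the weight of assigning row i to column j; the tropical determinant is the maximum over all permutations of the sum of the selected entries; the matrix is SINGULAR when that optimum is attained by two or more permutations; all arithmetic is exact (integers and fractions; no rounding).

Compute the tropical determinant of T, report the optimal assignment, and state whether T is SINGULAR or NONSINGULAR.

σ = (1, 2, 3): (-5) + 6 + 12 = 13
σ = (1, 3, 2): (-5) + (-5) + 20 = 10
σ = (2, 1, 3): 13 + 0 + 12 = 25
σ = (2, 3, 1): 13 + (-5) + 14 = 22
σ = (3, 1, 2): 9 + 0 + 20 = 29
σ = (3, 2, 1): 9 + 6 + 14 = 29
Optimal value attained by: σ = (3, 1, 2).
Answer: det⊕(T) = 29; verdict: SINGULAR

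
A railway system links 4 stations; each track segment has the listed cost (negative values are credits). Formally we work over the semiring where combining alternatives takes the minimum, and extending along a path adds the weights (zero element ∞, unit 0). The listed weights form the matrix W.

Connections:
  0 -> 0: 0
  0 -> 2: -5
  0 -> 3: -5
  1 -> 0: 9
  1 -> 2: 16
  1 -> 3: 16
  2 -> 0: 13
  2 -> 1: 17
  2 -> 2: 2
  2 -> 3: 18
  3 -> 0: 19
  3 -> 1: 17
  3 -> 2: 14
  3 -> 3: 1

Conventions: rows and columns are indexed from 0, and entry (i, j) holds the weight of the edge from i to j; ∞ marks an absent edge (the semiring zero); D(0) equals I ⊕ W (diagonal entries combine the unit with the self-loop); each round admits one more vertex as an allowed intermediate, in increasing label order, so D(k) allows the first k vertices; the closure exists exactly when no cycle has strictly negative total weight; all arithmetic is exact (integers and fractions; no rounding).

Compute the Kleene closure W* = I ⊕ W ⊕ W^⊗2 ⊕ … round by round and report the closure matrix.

D(0):
  [0, ∞, -5, -5]
  [9, 0, 16, 16]
  [13, 17, 0, 18]
  [19, 17, 14, 0]
D(1):
  [0, ∞, -5, -5]
  [9, 0, 4, 4]
  [13, 17, 0, 8]
  [19, 17, 14, 0]
D(2):
  [0, ∞, -5, -5]
  [9, 0, 4, 4]
  [13, 17, 0, 8]
  [19, 17, 14, 0]
D(3):
  [0, 12, -5, -5]
  [9, 0, 4, 4]
  [13, 17, 0, 8]
  [19, 17, 14, 0]
D(4):
  [0, 12, -5, -5]
  [9, 0, 4, 4]
  [13, 17, 0, 8]
  [19, 17, 14, 0]
Answer: W* = [[0, 12, -5, -5], [9, 0, 4, 4], [13, 17, 0, 8], [19, 17, 14, 0]]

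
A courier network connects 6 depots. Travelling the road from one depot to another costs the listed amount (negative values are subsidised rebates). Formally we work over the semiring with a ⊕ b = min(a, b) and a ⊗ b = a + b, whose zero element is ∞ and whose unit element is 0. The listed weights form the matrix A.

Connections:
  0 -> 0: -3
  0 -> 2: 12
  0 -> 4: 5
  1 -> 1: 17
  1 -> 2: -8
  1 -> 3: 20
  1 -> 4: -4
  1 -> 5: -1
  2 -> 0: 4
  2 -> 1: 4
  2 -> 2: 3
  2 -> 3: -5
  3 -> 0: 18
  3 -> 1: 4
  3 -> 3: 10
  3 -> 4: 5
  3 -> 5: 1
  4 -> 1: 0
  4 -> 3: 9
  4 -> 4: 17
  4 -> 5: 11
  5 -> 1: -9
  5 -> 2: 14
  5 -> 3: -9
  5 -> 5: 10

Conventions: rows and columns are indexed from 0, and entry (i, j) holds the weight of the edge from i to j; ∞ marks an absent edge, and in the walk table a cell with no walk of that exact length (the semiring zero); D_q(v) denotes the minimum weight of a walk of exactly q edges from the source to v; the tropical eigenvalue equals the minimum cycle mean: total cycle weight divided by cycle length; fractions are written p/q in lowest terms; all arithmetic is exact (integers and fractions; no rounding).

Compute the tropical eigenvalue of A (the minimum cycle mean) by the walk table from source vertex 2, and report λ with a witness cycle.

q=0: [∞, ∞, 0, ∞, ∞, ∞]
q=1: [4, 4, 3, -5, ∞, ∞]
q=2: [1, -1, -4, -2, 0, -4]
q=3: [-2, -13, -9, -13, -5, -2]
q=4: [-5, -11, -21, -14, -17, -14]
q=5: [-17, -23, -19, -26, -15, -13]
q=6: [-20, -22, -31, -24, -27, -25]
Optimal cycle mean attained by: cycle 1->2->3->5->1, total (-8) + (-5) + 1 + (-9), length 4.
Answer: λ = -21/4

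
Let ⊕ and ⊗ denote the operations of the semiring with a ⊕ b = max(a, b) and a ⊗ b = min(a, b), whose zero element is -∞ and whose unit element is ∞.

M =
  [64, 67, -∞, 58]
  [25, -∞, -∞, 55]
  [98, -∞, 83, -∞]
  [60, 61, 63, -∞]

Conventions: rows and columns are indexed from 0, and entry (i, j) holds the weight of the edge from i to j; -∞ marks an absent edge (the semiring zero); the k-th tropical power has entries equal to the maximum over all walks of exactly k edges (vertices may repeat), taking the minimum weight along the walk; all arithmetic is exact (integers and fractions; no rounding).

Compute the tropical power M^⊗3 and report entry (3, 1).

M^⊗2:
  [64, 64, 58, 58]
  [55, 55, 55, 25]
  [83, 67, 83, 58]
  [63, 60, 63, 58]
M^⊗3:
  [64, 64, 58, 58]
  [55, 55, 55, 55]
  [83, 67, 83, 58]
  [63, 63, 63, 58]
Key observation: the optimum is the walk 3->2->0->1, with weight 63 min 98 min 67 = 63.
Optimal value attained by: walk 3->2->0->1.
Answer: (M^⊗3)[3][1] = 63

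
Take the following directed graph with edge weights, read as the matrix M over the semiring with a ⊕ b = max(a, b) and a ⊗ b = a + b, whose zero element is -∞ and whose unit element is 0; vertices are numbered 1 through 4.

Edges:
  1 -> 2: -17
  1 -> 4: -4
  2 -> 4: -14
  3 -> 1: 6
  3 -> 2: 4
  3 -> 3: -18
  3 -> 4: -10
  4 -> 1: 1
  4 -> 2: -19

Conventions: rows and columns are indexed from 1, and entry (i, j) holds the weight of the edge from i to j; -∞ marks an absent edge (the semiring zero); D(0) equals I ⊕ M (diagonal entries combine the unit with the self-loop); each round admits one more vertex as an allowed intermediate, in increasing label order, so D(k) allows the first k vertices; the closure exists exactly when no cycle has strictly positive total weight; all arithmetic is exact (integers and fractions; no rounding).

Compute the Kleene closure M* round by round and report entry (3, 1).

D(0):
  [0, -17, -∞, -4]
  [-∞, 0, -∞, -14]
  [6, 4, 0, -10]
  [1, -19, -∞, 0]
D(1):
  [0, -17, -∞, -4]
  [-∞, 0, -∞, -14]
  [6, 4, 0, 2]
  [1, -16, -∞, 0]
D(2):
  [0, -17, -∞, -4]
  [-∞, 0, -∞, -14]
  [6, 4, 0, 2]
  [1, -16, -∞, 0]
D(3):
  [0, -17, -∞, -4]
  [-∞, 0, -∞, -14]
  [6, 4, 0, 2]
  [1, -16, -∞, 0]
D(4):
  [0, -17, -∞, -4]
  [-13, 0, -∞, -14]
  [6, 4, 0, 2]
  [1, -16, -∞, 0]
Answer: M*[3][1] = 6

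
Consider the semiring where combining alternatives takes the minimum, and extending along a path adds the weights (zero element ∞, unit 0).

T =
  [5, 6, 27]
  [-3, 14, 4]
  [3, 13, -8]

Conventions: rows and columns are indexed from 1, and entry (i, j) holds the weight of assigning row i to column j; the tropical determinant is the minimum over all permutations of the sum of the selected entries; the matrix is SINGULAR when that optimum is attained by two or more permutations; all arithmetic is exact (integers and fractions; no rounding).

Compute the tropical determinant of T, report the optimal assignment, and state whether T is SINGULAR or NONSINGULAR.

σ = (1, 2, 3): 5 + 14 + (-8) = 11
σ = (1, 3, 2): 5 + 4 + 13 = 22
σ = (2, 1, 3): 6 + (-3) + (-8) = -5
σ = (2, 3, 1): 6 + 4 + 3 = 13
σ = (3, 1, 2): 27 + (-3) + 13 = 37
σ = (3, 2, 1): 27 + 14 + 3 = 44
Optimal value attained by: σ = (2, 1, 3).
Answer: det⊕(T) = -5; verdict: NONSINGULAR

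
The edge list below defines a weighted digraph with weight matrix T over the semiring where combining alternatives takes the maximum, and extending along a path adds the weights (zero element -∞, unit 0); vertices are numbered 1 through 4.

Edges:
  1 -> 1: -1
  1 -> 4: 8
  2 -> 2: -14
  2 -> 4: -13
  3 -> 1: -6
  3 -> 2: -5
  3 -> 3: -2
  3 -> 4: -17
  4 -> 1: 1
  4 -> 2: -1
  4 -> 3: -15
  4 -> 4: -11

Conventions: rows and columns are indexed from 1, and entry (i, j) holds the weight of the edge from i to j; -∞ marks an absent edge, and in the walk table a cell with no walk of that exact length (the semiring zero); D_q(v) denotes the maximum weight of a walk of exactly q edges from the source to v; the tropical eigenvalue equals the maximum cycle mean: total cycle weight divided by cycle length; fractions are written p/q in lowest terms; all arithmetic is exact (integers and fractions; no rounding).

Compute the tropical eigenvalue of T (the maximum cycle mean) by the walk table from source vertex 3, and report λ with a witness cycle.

q=0: [-∞, -∞, 0, -∞]
q=1: [-6, -5, -2, -17]
q=2: [-7, -7, -4, 2]
q=3: [3, 1, -6, 1]
q=4: [2, 0, -8, 11]
Optimal cycle mean attained by: cycle 1->4->1, total 8 + 1, length 2.
Answer: λ = 9/2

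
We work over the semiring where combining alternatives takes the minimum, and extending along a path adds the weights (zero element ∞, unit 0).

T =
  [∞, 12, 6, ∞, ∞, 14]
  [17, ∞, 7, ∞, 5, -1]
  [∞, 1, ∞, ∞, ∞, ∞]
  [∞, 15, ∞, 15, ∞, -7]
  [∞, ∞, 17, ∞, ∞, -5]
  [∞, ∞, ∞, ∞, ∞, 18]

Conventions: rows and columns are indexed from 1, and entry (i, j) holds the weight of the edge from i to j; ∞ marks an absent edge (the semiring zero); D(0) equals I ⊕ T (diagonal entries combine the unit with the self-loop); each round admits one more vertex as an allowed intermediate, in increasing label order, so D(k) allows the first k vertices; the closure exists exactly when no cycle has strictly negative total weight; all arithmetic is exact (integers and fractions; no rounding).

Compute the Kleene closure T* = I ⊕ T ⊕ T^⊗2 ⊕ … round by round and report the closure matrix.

D(0):
  [0, 12, 6, ∞, ∞, 14]
  [17, 0, 7, ∞, 5, -1]
  [∞, 1, 0, ∞, ∞, ∞]
  [∞, 15, ∞, 0, ∞, -7]
  [∞, ∞, 17, ∞, 0, -5]
  [∞, ∞, ∞, ∞, ∞, 0]
D(1):
  [0, 12, 6, ∞, ∞, 14]
  [17, 0, 7, ∞, 5, -1]
  [∞, 1, 0, ∞, ∞, ∞]
  [∞, 15, ∞, 0, ∞, -7]
  [∞, ∞, 17, ∞, 0, -5]
  [∞, ∞, ∞, ∞, ∞, 0]
D(2):
  [0, 12, 6, ∞, 17, 11]
  [17, 0, 7, ∞, 5, -1]
  [18, 1, 0, ∞, 6, 0]
  [32, 15, 22, 0, 20, -7]
  [∞, ∞, 17, ∞, 0, -5]
  [∞, ∞, ∞, ∞, ∞, 0]
D(3):
  [0, 7, 6, ∞, 12, 6]
  [17, 0, 7, ∞, 5, -1]
  [18, 1, 0, ∞, 6, 0]
  [32, 15, 22, 0, 20, -7]
  [35, 18, 17, ∞, 0, -5]
  [∞, ∞, ∞, ∞, ∞, 0]
D(4):
  [0, 7, 6, ∞, 12, 6]
  [17, 0, 7, ∞, 5, -1]
  [18, 1, 0, ∞, 6, 0]
  [32, 15, 22, 0, 20, -7]
  [35, 18, 17, ∞, 0, -5]
  [∞, ∞, ∞, ∞, ∞, 0]
D(5):
  [0, 7, 6, ∞, 12, 6]
  [17, 0, 7, ∞, 5, -1]
  [18, 1, 0, ∞, 6, 0]
  [32, 15, 22, 0, 20, -7]
  [35, 18, 17, ∞, 0, -5]
  [∞, ∞, ∞, ∞, ∞, 0]
D(6):
  [0, 7, 6, ∞, 12, 6]
  [17, 0, 7, ∞, 5, -1]
  [18, 1, 0, ∞, 6, 0]
  [32, 15, 22, 0, 20, -7]
  [35, 18, 17, ∞, 0, -5]
  [∞, ∞, ∞, ∞, ∞, 0]
Answer: T* = [[0, 7, 6, ∞, 12, 6], [17, 0, 7, ∞, 5, -1], [18, 1, 0, ∞, 6, 0], [32, 15, 22, 0, 20, -7], [35, 18, 17, ∞, 0, -5], [∞, ∞, ∞, ∞, ∞, 0]]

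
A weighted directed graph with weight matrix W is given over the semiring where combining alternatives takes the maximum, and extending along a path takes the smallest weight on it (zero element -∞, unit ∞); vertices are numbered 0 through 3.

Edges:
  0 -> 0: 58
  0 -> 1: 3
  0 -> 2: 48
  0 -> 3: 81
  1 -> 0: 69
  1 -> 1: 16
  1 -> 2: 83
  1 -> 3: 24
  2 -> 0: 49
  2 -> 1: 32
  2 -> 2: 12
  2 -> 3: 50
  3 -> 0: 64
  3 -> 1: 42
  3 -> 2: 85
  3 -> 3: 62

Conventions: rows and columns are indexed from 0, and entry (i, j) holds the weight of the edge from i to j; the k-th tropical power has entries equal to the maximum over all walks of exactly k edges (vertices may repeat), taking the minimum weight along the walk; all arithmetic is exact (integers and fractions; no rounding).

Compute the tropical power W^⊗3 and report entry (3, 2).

W^⊗2:
  [64, 42, 81, 62]
  [58, 32, 48, 69]
  [50, 42, 50, 50]
  [62, 42, 62, 64]
W^⊗3:
  [62, 42, 62, 64]
  [64, 42, 69, 62]
  [50, 42, 50, 50]
  [64, 42, 64, 62]
Key observation: the optimum is the walk 3->0->3->2, with weight 64 min 81 min 85 = 64.
Optimal value attained by: walk 3->0->3->2.
Answer: (W^⊗3)[3][2] = 64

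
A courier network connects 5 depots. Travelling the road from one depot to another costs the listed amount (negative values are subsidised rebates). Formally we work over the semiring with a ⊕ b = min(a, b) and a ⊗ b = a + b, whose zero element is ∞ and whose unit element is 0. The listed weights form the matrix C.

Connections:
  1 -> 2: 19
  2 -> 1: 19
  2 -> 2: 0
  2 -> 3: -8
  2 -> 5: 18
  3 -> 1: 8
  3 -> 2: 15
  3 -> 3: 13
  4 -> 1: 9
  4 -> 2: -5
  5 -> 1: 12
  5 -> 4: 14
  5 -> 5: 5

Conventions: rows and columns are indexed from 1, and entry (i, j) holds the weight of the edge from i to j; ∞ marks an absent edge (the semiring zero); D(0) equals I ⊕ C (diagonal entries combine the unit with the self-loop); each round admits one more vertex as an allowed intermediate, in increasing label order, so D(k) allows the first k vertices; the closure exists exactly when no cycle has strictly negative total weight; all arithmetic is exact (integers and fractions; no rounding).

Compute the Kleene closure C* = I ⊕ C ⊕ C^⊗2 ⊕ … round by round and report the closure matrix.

D(0):
  [0, 19, ∞, ∞, ∞]
  [19, 0, -8, ∞, 18]
  [8, 15, 0, ∞, ∞]
  [9, -5, ∞, 0, ∞]
  [12, ∞, ∞, 14, 0]
D(1):
  [0, 19, ∞, ∞, ∞]
  [19, 0, -8, ∞, 18]
  [8, 15, 0, ∞, ∞]
  [9, -5, ∞, 0, ∞]
  [12, 31, ∞, 14, 0]
D(2):
  [0, 19, 11, ∞, 37]
  [19, 0, -8, ∞, 18]
  [8, 15, 0, ∞, 33]
  [9, -5, -13, 0, 13]
  [12, 31, 23, 14, 0]
D(3):
  [0, 19, 11, ∞, 37]
  [0, 0, -8, ∞, 18]
  [8, 15, 0, ∞, 33]
  [-5, -5, -13, 0, 13]
  [12, 31, 23, 14, 0]
D(4):
  [0, 19, 11, ∞, 37]
  [0, 0, -8, ∞, 18]
  [8, 15, 0, ∞, 33]
  [-5, -5, -13, 0, 13]
  [9, 9, 1, 14, 0]
D(5):
  [0, 19, 11, 51, 37]
  [0, 0, -8, 32, 18]
  [8, 15, 0, 47, 33]
  [-5, -5, -13, 0, 13]
  [9, 9, 1, 14, 0]
Answer: C* = [[0, 19, 11, 51, 37], [0, 0, -8, 32, 18], [8, 15, 0, 47, 33], [-5, -5, -13, 0, 13], [9, 9, 1, 14, 0]]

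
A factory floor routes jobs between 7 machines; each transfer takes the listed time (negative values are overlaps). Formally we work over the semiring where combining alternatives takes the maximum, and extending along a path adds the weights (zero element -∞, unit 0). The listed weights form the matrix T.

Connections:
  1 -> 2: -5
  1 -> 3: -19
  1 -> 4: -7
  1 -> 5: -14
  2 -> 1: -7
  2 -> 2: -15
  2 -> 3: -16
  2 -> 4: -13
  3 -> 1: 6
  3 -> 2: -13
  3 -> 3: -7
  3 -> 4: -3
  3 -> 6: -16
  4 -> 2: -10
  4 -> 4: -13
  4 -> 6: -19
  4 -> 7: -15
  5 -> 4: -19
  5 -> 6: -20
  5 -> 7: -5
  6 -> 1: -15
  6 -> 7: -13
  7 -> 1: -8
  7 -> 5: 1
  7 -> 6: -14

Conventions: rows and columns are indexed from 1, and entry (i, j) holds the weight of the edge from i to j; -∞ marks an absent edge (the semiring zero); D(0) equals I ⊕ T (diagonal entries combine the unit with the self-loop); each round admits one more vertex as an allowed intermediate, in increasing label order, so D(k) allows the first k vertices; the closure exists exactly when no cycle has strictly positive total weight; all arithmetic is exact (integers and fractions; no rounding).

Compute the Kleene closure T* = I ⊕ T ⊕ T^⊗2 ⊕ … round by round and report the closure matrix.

D(0):
  [0, -5, -19, -7, -14, -∞, -∞]
  [-7, 0, -16, -13, -∞, -∞, -∞]
  [6, -13, 0, -3, -∞, -16, -∞]
  [-∞, -10, -∞, 0, -∞, -19, -15]
  [-∞, -∞, -∞, -19, 0, -20, -5]
  [-15, -∞, -∞, -∞, -∞, 0, -13]
  [-8, -∞, -∞, -∞, 1, -14, 0]
D(1):
  [0, -5, -19, -7, -14, -∞, -∞]
  [-7, 0, -16, -13, -21, -∞, -∞]
  [6, 1, 0, -1, -8, -16, -∞]
  [-∞, -10, -∞, 0, -∞, -19, -15]
  [-∞, -∞, -∞, -19, 0, -20, -5]
  [-15, -20, -34, -22, -29, 0, -13]
  [-8, -13, -27, -15, 1, -14, 0]
D(2):
  [0, -5, -19, -7, -14, -∞, -∞]
  [-7, 0, -16, -13, -21, -∞, -∞]
  [6, 1, 0, -1, -8, -16, -∞]
  [-17, -10, -26, 0, -31, -19, -15]
  [-∞, -∞, -∞, -19, 0, -20, -5]
  [-15, -20, -34, -22, -29, 0, -13]
  [-8, -13, -27, -15, 1, -14, 0]
D(3):
  [0, -5, -19, -7, -14, -35, -∞]
  [-7, 0, -16, -13, -21, -32, -∞]
  [6, 1, 0, -1, -8, -16, -∞]
  [-17, -10, -26, 0, -31, -19, -15]
  [-∞, -∞, -∞, -19, 0, -20, -5]
  [-15, -20, -34, -22, -29, 0, -13]
  [-8, -13, -27, -15, 1, -14, 0]
D(4):
  [0, -5, -19, -7, -14, -26, -22]
  [-7, 0, -16, -13, -21, -32, -28]
  [6, 1, 0, -1, -8, -16, -16]
  [-17, -10, -26, 0, -31, -19, -15]
  [-36, -29, -45, -19, 0, -20, -5]
  [-15, -20, -34, -22, -29, 0, -13]
  [-8, -13, -27, -15, 1, -14, 0]
D(5):
  [0, -5, -19, -7, -14, -26, -19]
  [-7, 0, -16, -13, -21, -32, -26]
  [6, 1, 0, -1, -8, -16, -13]
  [-17, -10, -26, 0, -31, -19, -15]
  [-36, -29, -45, -19, 0, -20, -5]
  [-15, -20, -34, -22, -29, 0, -13]
  [-8, -13, -27, -15, 1, -14, 0]
D(6):
  [0, -5, -19, -7, -14, -26, -19]
  [-7, 0, -16, -13, -21, -32, -26]
  [6, 1, 0, -1, -8, -16, -13]
  [-17, -10, -26, 0, -31, -19, -15]
  [-35, -29, -45, -19, 0, -20, -5]
  [-15, -20, -34, -22, -29, 0, -13]
  [-8, -13, -27, -15, 1, -14, 0]
D(7):
  [0, -5, -19, -7, -14, -26, -19]
  [-7, 0, -16, -13, -21, -32, -26]
  [6, 1, 0, -1, -8, -16, -13]
  [-17, -10, -26, 0, -14, -19, -15]
  [-13, -18, -32, -19, 0, -19, -5]
  [-15, -20, -34, -22, -12, 0, -13]
  [-8, -13, -27, -15, 1, -14, 0]
Answer: T* = [[0, -5, -19, -7, -14, -26, -19], [-7, 0, -16, -13, -21, -32, -26], [6, 1, 0, -1, -8, -16, -13], [-17, -10, -26, 0, -14, -19, -15], [-13, -18, -32, -19, 0, -19, -5], [-15, -20, -34, -22, -12, 0, -13], [-8, -13, -27, -15, 1, -14, 0]]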